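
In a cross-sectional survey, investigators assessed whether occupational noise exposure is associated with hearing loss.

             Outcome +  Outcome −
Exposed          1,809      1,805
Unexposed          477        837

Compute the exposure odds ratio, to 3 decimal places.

1.759

Cells: a = 1809, b = 1805, c = 477, d = 837.
OR = (a·d)/(b·c) = (1809 × 837) / (1805 × 477) = 1514133 / 860985 = 1.75861
The odds of hearing loss are about 1.76 times as high in the exposed group.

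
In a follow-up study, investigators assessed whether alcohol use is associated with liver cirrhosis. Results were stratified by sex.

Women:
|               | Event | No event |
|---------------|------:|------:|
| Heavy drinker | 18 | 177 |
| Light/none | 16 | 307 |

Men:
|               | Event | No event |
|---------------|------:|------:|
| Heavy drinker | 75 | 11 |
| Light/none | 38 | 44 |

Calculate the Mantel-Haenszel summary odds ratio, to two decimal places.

OR_MH = Σ(aᵢdᵢ/nᵢ) / Σ(bᵢcᵢ/nᵢ), where nᵢ is the stratum total.
Stratum 1 (Women): n = 518; a·d/n = 18·307/518 = 10.6680; b·c/n = 177·16/518 = 5.4672
Stratum 2 (Men): n = 168; a·d/n = 75·44/168 = 19.6429; b·c/n = 11·38/168 = 2.4881
OR_MH = (10.6680 + 19.6429) / (5.4672 + 2.4881) = 30.3108 / 7.9553 = 3.81015

3.81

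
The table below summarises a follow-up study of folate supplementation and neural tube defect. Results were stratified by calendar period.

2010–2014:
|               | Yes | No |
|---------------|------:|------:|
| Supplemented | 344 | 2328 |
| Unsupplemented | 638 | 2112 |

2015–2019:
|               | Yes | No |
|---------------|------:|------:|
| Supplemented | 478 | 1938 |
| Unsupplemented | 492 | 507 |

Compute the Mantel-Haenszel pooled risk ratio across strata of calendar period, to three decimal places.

0.474

RR_MH = Σ(aᵢ·n₀ᵢ/nᵢ) / Σ(cᵢ·n₁ᵢ/nᵢ), with n₁ᵢ = aᵢ+bᵢ (exposed), n₀ᵢ = cᵢ+dᵢ (unexposed), nᵢ = n₁ᵢ+n₀ᵢ.
Stratum 1 (2010–2014): n₁ = 2672, n₀ = 2750, n = 5422; a·n₀/n = 344·2750/5422 = 174.4744; c·n₁/n = 638·2672/5422 = 314.4109
Stratum 2 (2015–2019): n₁ = 2416, n₀ = 999, n = 3415; a·n₀/n = 478·999/3415 = 139.8307; c·n₁/n = 492·2416/3415 = 348.0738
RR_MH = (174.4744 + 139.8307) / (314.4109 + 348.0738) = 314.3051 / 662.4847 = 0.47443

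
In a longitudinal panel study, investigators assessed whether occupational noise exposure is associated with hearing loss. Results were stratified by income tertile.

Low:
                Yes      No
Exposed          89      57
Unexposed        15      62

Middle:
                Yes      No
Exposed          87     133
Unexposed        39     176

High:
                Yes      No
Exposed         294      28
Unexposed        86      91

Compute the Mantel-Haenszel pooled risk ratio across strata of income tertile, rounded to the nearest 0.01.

RR_MH = Σ(aᵢ·n₀ᵢ/nᵢ) / Σ(cᵢ·n₁ᵢ/nᵢ), with n₁ᵢ = aᵢ+bᵢ (exposed), n₀ᵢ = cᵢ+dᵢ (unexposed), nᵢ = n₁ᵢ+n₀ᵢ.
Stratum 1 (Low): n₁ = 146, n₀ = 77, n = 223; a·n₀/n = 89·77/223 = 30.7309; c·n₁/n = 15·146/223 = 9.8206
Stratum 2 (Middle): n₁ = 220, n₀ = 215, n = 435; a·n₀/n = 87·215/435 = 43.0000; c·n₁/n = 39·220/435 = 19.7241
Stratum 3 (High): n₁ = 322, n₀ = 177, n = 499; a·n₀/n = 294·177/499 = 104.2846; c·n₁/n = 86·322/499 = 55.4950
RR_MH = (30.7309 + 43.0000 + 104.2846) / (9.8206 + 19.7241 + 55.4950) = 178.0155 / 85.0398 = 2.09332

2.09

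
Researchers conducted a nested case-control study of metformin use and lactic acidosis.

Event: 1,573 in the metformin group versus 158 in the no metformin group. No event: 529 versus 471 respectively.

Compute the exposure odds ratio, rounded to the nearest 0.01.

From the description: a = 1573, b = 529, c = 158, d = 471.
OR = (a·d)/(b·c) = (1573 × 471) / (529 × 158) = 740883 / 83582 = 8.86415
The odds of lactic acidosis are about 8.86 times as high in the metformin group.

8.86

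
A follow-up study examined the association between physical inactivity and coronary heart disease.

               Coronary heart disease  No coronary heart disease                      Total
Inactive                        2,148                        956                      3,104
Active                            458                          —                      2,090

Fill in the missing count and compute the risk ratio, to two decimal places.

The missing cell is in the unexposed row: 2090 − 458 = 1632.
So a = 2148, b = 956, c = 458, d = 1632.
RR = [a/(a+b)] / [c/(c+d)] = (2148/3104) / (458/2090) = 0.69201/0.21914 = 3.15786

3.16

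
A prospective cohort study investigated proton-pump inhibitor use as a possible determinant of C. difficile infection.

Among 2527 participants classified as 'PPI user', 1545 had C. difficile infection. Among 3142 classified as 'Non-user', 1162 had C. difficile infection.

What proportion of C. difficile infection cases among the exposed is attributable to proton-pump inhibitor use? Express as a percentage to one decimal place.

From the description: a = 1545, b = 982, c = 1162, d = 1980.
Risk in exposed = 1545/2527 = 0.61140; risk in unexposed = 1162/3142 = 0.36983.
RR = 0.61140/0.36983 = 1.65319
AR% = (RR − 1)/RR × 100 = (1.65319 − 1)/1.65319 × 100 = 39.5110%

39.5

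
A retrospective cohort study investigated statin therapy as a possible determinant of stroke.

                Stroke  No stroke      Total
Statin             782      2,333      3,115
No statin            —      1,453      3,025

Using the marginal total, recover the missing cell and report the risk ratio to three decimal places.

The missing cell is in the unexposed row: 3025 − 1453 = 1572.
So a = 782, b = 2333, c = 1572, d = 1453.
RR = [a/(a+b)] / [c/(c+d)] = (782/3115) / (1572/3025) = 0.25104/0.51967 = 0.48308

0.483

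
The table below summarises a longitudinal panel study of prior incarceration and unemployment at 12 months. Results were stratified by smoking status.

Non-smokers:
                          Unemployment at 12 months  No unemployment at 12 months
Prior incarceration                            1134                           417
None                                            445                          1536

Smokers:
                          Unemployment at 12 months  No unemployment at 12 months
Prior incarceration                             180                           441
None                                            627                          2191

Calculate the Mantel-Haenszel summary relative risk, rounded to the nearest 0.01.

RR_MH = Σ(aᵢ·n₀ᵢ/nᵢ) / Σ(cᵢ·n₁ᵢ/nᵢ), with n₁ᵢ = aᵢ+bᵢ (exposed), n₀ᵢ = cᵢ+dᵢ (unexposed), nᵢ = n₁ᵢ+n₀ᵢ.
Stratum 1 (Non-smokers): n₁ = 1551, n₀ = 1981, n = 3532; a·n₀/n = 1134·1981/3532 = 636.0289; c·n₁/n = 445·1551/3532 = 195.4119
Stratum 2 (Smokers): n₁ = 621, n₀ = 2818, n = 3439; a·n₀/n = 180·2818/3439 = 147.4964; c·n₁/n = 627·621/3439 = 113.2210
RR_MH = (636.0289 + 147.4964) / (195.4119 + 113.2210) = 783.5252 / 308.6329 = 2.53870

2.54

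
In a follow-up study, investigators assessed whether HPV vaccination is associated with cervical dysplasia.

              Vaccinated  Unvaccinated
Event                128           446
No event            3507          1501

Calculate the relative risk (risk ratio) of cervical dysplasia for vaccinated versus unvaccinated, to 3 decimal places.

0.154

Reading the table with exposure as columns: a = 128 (Vaccinated, case), b = 3507 (Vaccinated, non-case), c = 446 (Unvaccinated, case), d = 1501.
Risk in exposed = 128/3635 = 0.03521; risk in unexposed = 446/1947 = 0.22907.
RR = 0.03521 / 0.22907 = 0.15372
The risk is 85% lower among the exposed than among the unexposed.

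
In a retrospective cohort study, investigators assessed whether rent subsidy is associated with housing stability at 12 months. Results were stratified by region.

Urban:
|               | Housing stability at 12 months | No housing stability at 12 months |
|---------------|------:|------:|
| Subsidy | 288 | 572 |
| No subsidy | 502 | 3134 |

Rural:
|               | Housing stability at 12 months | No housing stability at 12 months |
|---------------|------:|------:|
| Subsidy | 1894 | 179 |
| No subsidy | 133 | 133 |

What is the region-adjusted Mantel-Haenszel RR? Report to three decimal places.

RR_MH = Σ(aᵢ·n₀ᵢ/nᵢ) / Σ(cᵢ·n₁ᵢ/nᵢ), with n₁ᵢ = aᵢ+bᵢ (exposed), n₀ᵢ = cᵢ+dᵢ (unexposed), nᵢ = n₁ᵢ+n₀ᵢ.
Stratum 1 (Urban): n₁ = 860, n₀ = 3636, n = 4496; a·n₀/n = 288·3636/4496 = 232.9110; c·n₁/n = 502·860/4496 = 96.0231
Stratum 2 (Rural): n₁ = 2073, n₀ = 266, n = 2339; a·n₀/n = 1894·266/2339 = 215.3929; c·n₁/n = 133·2073/2339 = 117.8747
RR_MH = (232.9110 + 215.3929) / (96.0231 + 117.8747) = 448.3039 / 213.8979 = 2.09588

2.096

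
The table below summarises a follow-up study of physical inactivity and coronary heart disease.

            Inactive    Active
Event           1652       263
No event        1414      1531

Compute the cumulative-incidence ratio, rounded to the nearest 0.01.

3.68

Reading the table with exposure as columns: a = 1652 (Inactive, case), b = 1414 (Inactive, non-case), c = 263 (Active, case), d = 1531.
Risk in exposed = 1652/3066 = 0.53881; risk in unexposed = 263/1794 = 0.14660.
RR = 0.53881 / 0.14660 = 3.67540
The risk among the exposed is 3.68 times that among the unexposed.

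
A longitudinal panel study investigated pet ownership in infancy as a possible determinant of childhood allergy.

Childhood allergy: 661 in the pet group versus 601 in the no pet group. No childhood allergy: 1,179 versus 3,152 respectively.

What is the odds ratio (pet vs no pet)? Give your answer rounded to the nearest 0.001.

From the description: a = 661, b = 1179, c = 601, d = 3152.
OR = (a·d)/(b·c) = (661 × 3152) / (1179 × 601) = 2083472 / 708579 = 2.94035
The odds of childhood allergy are about 2.94 times as high in the pet group.

2.940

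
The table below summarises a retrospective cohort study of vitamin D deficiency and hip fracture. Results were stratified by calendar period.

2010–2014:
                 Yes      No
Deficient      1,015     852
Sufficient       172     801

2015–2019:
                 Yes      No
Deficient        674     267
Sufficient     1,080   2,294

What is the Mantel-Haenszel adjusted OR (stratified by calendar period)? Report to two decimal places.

5.44

OR_MH = Σ(aᵢdᵢ/nᵢ) / Σ(bᵢcᵢ/nᵢ), where nᵢ is the stratum total.
Stratum 1 (2010–2014): n = 2840; a·d/n = 1015·801/2840 = 286.2729; b·c/n = 852·172/2840 = 51.6000
Stratum 2 (2015–2019): n = 4315; a·d/n = 674·2294/4315 = 358.3212; b·c/n = 267·1080/4315 = 66.8273
OR_MH = (286.2729 + 358.3212) / (51.6000 + 66.8273) = 644.5941 / 118.4273 = 5.44295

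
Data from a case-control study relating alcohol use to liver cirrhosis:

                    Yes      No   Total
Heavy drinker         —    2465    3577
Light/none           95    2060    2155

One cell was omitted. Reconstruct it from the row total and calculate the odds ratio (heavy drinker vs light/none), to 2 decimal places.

The missing cell is in the exposed row: 3577 − 2465 = 1112.
So a = 1112, b = 2465, c = 95, d = 2060.
OR = (a·d)/(b·c) = (1112 × 2060) / (2465 × 95) = 2290720 / 234175 = 9.78209

9.78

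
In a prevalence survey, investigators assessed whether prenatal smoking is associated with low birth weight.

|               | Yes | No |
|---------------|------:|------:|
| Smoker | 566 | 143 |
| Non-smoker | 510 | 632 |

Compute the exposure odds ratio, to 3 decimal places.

Cells: a = 566, b = 143, c = 510, d = 632.
OR = (a·d)/(b·c) = (566 × 632) / (143 × 510) = 357712 / 72930 = 4.90487
The odds of low birth weight are about 4.90 times as high in the smoker group.

4.905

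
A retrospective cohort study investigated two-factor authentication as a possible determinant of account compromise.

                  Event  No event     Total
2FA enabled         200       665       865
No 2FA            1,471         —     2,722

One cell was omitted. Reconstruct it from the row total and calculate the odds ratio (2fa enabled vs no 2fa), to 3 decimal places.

0.256

The missing cell is in the unexposed row: 2722 − 1471 = 1251.
So a = 200, b = 665, c = 1471, d = 1251.
OR = (a·d)/(b·c) = (200 × 1251) / (665 × 1471) = 250200 / 978215 = 0.25577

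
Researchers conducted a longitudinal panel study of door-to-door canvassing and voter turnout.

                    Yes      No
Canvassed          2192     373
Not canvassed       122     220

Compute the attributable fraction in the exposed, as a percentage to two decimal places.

Cells: a = 2192, b = 373, c = 122, d = 220.
Risk in exposed = 2192/2565 = 0.85458; risk in unexposed = 122/342 = 0.35673.
RR = 0.85458/0.35673 = 2.39563
AR% = (RR − 1)/RR × 100 = (2.39563 − 1)/2.39563 × 100 = 58.2573%

58.26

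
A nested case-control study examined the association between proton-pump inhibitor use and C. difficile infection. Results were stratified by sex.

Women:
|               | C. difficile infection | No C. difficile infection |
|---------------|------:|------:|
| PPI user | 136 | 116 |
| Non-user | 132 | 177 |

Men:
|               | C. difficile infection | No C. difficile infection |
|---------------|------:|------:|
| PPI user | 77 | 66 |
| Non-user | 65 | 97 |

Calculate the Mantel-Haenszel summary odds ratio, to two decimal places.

OR_MH = Σ(aᵢdᵢ/nᵢ) / Σ(bᵢcᵢ/nᵢ), where nᵢ is the stratum total.
Stratum 1 (Women): n = 561; a·d/n = 136·177/561 = 42.9091; b·c/n = 116·132/561 = 27.2941
Stratum 2 (Men): n = 305; a·d/n = 77·97/305 = 24.4885; b·c/n = 66·65/305 = 14.0656
OR_MH = (42.9091 + 24.4885) / (27.2941 + 14.0656) = 67.3976 / 41.3597 = 1.62955

1.63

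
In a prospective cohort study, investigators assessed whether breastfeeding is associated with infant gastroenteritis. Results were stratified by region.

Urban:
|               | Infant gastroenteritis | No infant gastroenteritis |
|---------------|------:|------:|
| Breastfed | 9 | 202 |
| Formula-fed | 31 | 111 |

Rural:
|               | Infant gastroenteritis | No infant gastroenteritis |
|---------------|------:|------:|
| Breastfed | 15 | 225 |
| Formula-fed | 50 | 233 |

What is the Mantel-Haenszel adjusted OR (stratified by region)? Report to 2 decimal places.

OR_MH = Σ(aᵢdᵢ/nᵢ) / Σ(bᵢcᵢ/nᵢ), where nᵢ is the stratum total.
Stratum 1 (Urban): n = 353; a·d/n = 9·111/353 = 2.8300; b·c/n = 202·31/353 = 17.7394
Stratum 2 (Rural): n = 523; a·d/n = 15·233/523 = 6.6826; b·c/n = 225·50/523 = 21.5105
OR_MH = (2.8300 + 6.6826) / (17.7394 + 21.5105) = 9.5126 / 39.2499 = 0.24236

0.24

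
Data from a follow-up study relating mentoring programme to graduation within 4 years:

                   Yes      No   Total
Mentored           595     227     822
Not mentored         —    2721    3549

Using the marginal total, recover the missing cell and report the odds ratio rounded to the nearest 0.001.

The missing cell is in the unexposed row: 3549 − 2721 = 828.
So a = 595, b = 227, c = 828, d = 2721.
OR = (a·d)/(b·c) = (595 × 2721) / (227 × 828) = 1618995 / 187956 = 8.61369

8.614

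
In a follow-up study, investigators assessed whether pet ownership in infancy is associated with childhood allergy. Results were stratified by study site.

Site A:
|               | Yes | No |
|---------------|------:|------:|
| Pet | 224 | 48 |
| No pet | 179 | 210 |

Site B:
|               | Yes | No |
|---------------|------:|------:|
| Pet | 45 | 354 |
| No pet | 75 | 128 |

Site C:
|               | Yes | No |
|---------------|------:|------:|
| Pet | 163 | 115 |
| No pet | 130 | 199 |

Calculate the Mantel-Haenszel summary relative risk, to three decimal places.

RR_MH = Σ(aᵢ·n₀ᵢ/nᵢ) / Σ(cᵢ·n₁ᵢ/nᵢ), with n₁ᵢ = aᵢ+bᵢ (exposed), n₀ᵢ = cᵢ+dᵢ (unexposed), nᵢ = n₁ᵢ+n₀ᵢ.
Stratum 1 (Site A): n₁ = 272, n₀ = 389, n = 661; a·n₀/n = 224·389/661 = 131.8245; c·n₁/n = 179·272/661 = 73.6581
Stratum 2 (Site B): n₁ = 399, n₀ = 203, n = 602; a·n₀/n = 45·203/602 = 15.1744; c·n₁/n = 75·399/602 = 49.7093
Stratum 3 (Site C): n₁ = 278, n₀ = 329, n = 607; a·n₀/n = 163·329/607 = 88.3476; c·n₁/n = 130·278/607 = 59.5387
RR_MH = (131.8245 + 15.1744 + 88.3476) / (73.6581 + 49.7093 + 59.5387) = 235.3465 / 182.9061 = 1.28671

1.287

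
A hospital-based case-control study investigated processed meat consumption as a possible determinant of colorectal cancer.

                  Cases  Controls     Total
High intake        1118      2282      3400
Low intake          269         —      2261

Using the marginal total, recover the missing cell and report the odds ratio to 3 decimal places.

The missing cell is in the unexposed row: 2261 − 269 = 1992.
So a = 1118, b = 2282, c = 269, d = 1992.
OR = (a·d)/(b·c) = (1118 × 1992) / (2282 × 269) = 2227056 / 613858 = 3.62797

3.628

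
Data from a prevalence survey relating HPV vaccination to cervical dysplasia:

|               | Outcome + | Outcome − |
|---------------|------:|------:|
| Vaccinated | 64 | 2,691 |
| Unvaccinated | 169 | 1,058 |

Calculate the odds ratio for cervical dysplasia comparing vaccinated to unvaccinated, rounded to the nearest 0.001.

Cells: a = 64, b = 2691, c = 169, d = 1058.
OR = (a·d)/(b·c) = (64 × 1058) / (2691 × 169) = 67712 / 454779 = 0.14889
Exposure is associated with lower odds of cervical dysplasia (OR = 0.15 < 1).

0.149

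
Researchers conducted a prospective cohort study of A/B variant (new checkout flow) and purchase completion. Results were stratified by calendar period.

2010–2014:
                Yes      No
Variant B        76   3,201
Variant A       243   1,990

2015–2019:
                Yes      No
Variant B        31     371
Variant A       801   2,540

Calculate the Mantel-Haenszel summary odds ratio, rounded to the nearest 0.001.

OR_MH = Σ(aᵢdᵢ/nᵢ) / Σ(bᵢcᵢ/nᵢ), where nᵢ is the stratum total.
Stratum 1 (2010–2014): n = 5510; a·d/n = 76·1990/5510 = 27.4483; b·c/n = 3201·243/5510 = 141.1693
Stratum 2 (2015–2019): n = 3743; a·d/n = 31·2540/3743 = 21.0366; b·c/n = 371·801/3743 = 79.3938
OR_MH = (27.4483 + 21.0366) / (141.1693 + 79.3938) = 48.4849 / 220.5631 = 0.21982

0.220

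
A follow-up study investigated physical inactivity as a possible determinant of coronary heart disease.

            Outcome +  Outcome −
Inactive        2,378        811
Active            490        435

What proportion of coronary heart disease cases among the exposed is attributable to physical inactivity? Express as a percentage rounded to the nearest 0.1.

Cells: a = 2378, b = 811, c = 490, d = 435.
Risk in exposed = 2378/3189 = 0.74569; risk in unexposed = 490/925 = 0.52973.
RR = 0.74569/0.52973 = 1.40768
AR% = (RR − 1)/RR × 100 = (1.40768 − 1)/1.40768 × 100 = 28.9610%

29.0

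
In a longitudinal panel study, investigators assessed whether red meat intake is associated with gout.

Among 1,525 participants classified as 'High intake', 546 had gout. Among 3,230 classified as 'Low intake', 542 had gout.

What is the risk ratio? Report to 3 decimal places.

From the description: a = 546, b = 979, c = 542, d = 2688.
Risk in exposed = 546/1525 = 0.35803; risk in unexposed = 542/3230 = 0.16780.
RR = 0.35803 / 0.16780 = 2.13366
The risk among the exposed is 2.13 times that among the unexposed.

2.134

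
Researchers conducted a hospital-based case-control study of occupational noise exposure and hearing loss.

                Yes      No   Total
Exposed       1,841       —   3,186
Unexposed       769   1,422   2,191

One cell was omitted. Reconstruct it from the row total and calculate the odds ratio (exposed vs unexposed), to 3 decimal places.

The missing cell is in the exposed row: 3186 − 1841 = 1345.
So a = 1841, b = 1345, c = 769, d = 1422.
OR = (a·d)/(b·c) = (1841 × 1422) / (1345 × 769) = 2617902 / 1034305 = 2.53107

2.531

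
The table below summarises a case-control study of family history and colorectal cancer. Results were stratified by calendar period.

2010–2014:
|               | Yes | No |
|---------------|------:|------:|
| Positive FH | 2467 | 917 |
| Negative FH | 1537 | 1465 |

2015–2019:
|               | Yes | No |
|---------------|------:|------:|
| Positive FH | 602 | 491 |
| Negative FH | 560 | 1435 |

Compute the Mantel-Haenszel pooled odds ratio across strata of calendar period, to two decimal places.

OR_MH = Σ(aᵢdᵢ/nᵢ) / Σ(bᵢcᵢ/nᵢ), where nᵢ is the stratum total.
Stratum 1 (2010–2014): n = 6386; a·d/n = 2467·1465/6386 = 565.9497; b·c/n = 917·1537/6386 = 220.7061
Stratum 2 (2015–2019): n = 3088; a·d/n = 602·1435/3088 = 279.7506; b·c/n = 491·560/3088 = 89.0415
OR_MH = (565.9497 + 279.7506) / (220.7061 + 89.0415) = 845.7004 / 309.7475 = 2.73029

2.73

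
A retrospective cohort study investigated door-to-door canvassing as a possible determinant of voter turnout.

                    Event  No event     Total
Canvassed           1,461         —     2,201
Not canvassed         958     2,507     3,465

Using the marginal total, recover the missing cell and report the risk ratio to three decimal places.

2.401

The missing cell is in the exposed row: 2201 − 1461 = 740.
So a = 1461, b = 740, c = 958, d = 2507.
RR = [a/(a+b)] / [c/(c+d)] = (1461/2201) / (958/3465) = 0.66379/0.27648 = 2.40087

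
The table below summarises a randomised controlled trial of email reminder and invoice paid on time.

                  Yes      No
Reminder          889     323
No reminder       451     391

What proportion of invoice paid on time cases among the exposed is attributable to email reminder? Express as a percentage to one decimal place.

27.0

Cells: a = 889, b = 323, c = 451, d = 391.
Risk in exposed = 889/1212 = 0.73350; risk in unexposed = 451/842 = 0.53563.
RR = 0.73350/0.53563 = 1.36941
AR% = (RR − 1)/RR × 100 = (1.36941 − 1)/1.36941 × 100 = 26.9761%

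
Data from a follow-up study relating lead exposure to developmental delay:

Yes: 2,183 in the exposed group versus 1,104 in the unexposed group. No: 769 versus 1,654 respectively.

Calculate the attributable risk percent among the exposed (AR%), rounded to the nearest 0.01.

From the description: a = 2183, b = 769, c = 1104, d = 1654.
Risk in exposed = 2183/2952 = 0.73950; risk in unexposed = 1104/2758 = 0.40029.
RR = 0.73950/0.40029 = 1.84741
AR% = (RR − 1)/RR × 100 = (1.84741 − 1)/1.84741 × 100 = 45.8701%

45.87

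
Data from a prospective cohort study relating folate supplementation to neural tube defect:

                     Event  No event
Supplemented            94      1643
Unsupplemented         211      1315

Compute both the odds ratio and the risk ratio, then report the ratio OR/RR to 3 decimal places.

0.911

Cells: a = 94, b = 1643, c = 211, d = 1315.
OR = (94·1315)/(1643·211) = 123610/346673 = 0.35656
Risk in exposed = 94/1737 = 0.05412; risk in unexposed = 211/1526 = 0.13827; RR = 0.39138
OR/RR = 0.35656 / 0.39138 = 0.91103
The outcome is not rare, so the OR lies further from 1 than the RR.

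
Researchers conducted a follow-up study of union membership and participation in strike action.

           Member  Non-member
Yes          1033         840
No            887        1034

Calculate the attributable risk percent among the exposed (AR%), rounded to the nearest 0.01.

16.69

Reading the table with exposure as columns: a = 1033 (Member, case), b = 887 (Member, non-case), c = 840 (Non-member, case), d = 1034.
Risk in exposed = 1033/1920 = 0.53802; risk in unexposed = 840/1874 = 0.44824.
RR = 0.53802/0.44824 = 1.20030
AR% = (RR − 1)/RR × 100 = (1.20030 − 1)/1.20030 × 100 = 16.6874%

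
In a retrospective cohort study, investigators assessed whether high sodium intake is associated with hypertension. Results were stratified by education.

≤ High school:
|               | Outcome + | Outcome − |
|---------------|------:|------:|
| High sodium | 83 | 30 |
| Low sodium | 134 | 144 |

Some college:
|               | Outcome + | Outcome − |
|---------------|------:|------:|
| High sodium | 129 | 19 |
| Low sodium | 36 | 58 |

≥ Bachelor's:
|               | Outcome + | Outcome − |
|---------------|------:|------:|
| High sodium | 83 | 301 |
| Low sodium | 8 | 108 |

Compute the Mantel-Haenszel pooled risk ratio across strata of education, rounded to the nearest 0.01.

RR_MH = Σ(aᵢ·n₀ᵢ/nᵢ) / Σ(cᵢ·n₁ᵢ/nᵢ), with n₁ᵢ = aᵢ+bᵢ (exposed), n₀ᵢ = cᵢ+dᵢ (unexposed), nᵢ = n₁ᵢ+n₀ᵢ.
Stratum 1 (≤ High school): n₁ = 113, n₀ = 278, n = 391; a·n₀/n = 83·278/391 = 59.0128; c·n₁/n = 134·113/391 = 38.7263
Stratum 2 (Some college): n₁ = 148, n₀ = 94, n = 242; a·n₀/n = 129·94/242 = 50.1074; c·n₁/n = 36·148/242 = 22.0165
Stratum 3 (≥ Bachelor's): n₁ = 384, n₀ = 116, n = 500; a·n₀/n = 83·116/500 = 19.2560; c·n₁/n = 8·384/500 = 6.1440
RR_MH = (59.0128 + 50.1074 + 19.2560) / (38.7263 + 22.0165 + 6.1440) = 128.3762 / 66.8869 = 1.91930

1.92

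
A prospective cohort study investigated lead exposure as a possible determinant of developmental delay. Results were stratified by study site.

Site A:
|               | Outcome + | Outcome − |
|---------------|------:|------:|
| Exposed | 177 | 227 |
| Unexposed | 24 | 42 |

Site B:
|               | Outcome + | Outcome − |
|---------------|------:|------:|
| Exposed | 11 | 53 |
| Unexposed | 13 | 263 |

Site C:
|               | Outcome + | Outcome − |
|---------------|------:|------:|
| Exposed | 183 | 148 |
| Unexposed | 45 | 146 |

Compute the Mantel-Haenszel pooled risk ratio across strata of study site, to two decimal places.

1.95

RR_MH = Σ(aᵢ·n₀ᵢ/nᵢ) / Σ(cᵢ·n₁ᵢ/nᵢ), with n₁ᵢ = aᵢ+bᵢ (exposed), n₀ᵢ = cᵢ+dᵢ (unexposed), nᵢ = n₁ᵢ+n₀ᵢ.
Stratum 1 (Site A): n₁ = 404, n₀ = 66, n = 470; a·n₀/n = 177·66/470 = 24.8553; c·n₁/n = 24·404/470 = 20.6298
Stratum 2 (Site B): n₁ = 64, n₀ = 276, n = 340; a·n₀/n = 11·276/340 = 8.9294; c·n₁/n = 13·64/340 = 2.4471
Stratum 3 (Site C): n₁ = 331, n₀ = 191, n = 522; a·n₀/n = 183·191/522 = 66.9598; c·n₁/n = 45·331/522 = 28.5345
RR_MH = (24.8553 + 8.9294 + 66.9598) / (20.6298 + 2.4471 + 28.5345) = 100.7445 / 51.6113 = 1.95198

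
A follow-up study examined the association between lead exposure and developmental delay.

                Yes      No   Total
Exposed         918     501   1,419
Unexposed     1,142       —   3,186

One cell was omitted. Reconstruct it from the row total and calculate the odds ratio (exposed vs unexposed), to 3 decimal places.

3.280

The missing cell is in the unexposed row: 3186 − 1142 = 2044.
So a = 918, b = 501, c = 1142, d = 2044.
OR = (a·d)/(b·c) = (918 × 2044) / (501 × 1142) = 1876392 / 572142 = 3.27959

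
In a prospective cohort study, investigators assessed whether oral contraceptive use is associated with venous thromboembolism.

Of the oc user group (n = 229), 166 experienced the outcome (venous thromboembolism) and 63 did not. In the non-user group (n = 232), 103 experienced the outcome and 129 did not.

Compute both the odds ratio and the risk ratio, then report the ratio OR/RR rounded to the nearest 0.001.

From the description: a = 166, b = 63, c = 103, d = 129.
OR = (166·129)/(63·103) = 21414/6489 = 3.30005
Risk in exposed = 166/229 = 0.72489; risk in unexposed = 103/232 = 0.44397; RR = 1.63276
OR/RR = 3.30005 / 1.63276 = 2.02114
The outcome is not rare, so the OR lies further from 1 than the RR.

2.021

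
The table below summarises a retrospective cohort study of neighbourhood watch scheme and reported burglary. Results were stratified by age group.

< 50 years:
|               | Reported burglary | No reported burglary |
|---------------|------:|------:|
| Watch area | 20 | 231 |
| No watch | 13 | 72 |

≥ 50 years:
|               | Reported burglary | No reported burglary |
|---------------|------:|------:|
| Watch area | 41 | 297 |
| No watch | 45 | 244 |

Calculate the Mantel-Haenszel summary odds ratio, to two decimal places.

OR_MH = Σ(aᵢdᵢ/nᵢ) / Σ(bᵢcᵢ/nᵢ), where nᵢ is the stratum total.
Stratum 1 (< 50 years): n = 336; a·d/n = 20·72/336 = 4.2857; b·c/n = 231·13/336 = 8.9375
Stratum 2 (≥ 50 years): n = 627; a·d/n = 41·244/627 = 15.9553; b·c/n = 297·45/627 = 21.3158
OR_MH = (4.2857 + 15.9553) / (8.9375 + 21.3158) = 20.2411 / 30.2533 = 0.66905

0.67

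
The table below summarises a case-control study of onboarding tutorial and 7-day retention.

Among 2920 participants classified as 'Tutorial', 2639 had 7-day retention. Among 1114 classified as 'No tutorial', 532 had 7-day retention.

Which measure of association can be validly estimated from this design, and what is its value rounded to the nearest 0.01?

10.27

From the description: a = 2639, b = 281, c = 532, d = 582.
This is a case-control study: participants were sampled on outcome status, so risks in the source population cannot be estimated directly — relative risk is not valid here. The odds ratio is the appropriate measure.
OR = (a·d)/(b·c) = (2639 × 582) / (281 × 532) = 1535898 / 149492 = 10.27412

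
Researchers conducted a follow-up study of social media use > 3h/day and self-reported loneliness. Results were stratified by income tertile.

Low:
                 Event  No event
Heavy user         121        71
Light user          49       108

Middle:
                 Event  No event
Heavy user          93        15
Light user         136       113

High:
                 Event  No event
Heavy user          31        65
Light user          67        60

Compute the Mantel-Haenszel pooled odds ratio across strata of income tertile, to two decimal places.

2.14

OR_MH = Σ(aᵢdᵢ/nᵢ) / Σ(bᵢcᵢ/nᵢ), where nᵢ is the stratum total.
Stratum 1 (Low): n = 349; a·d/n = 121·108/349 = 37.4441; b·c/n = 71·49/349 = 9.9685
Stratum 2 (Middle): n = 357; a·d/n = 93·113/357 = 29.4370; b·c/n = 15·136/357 = 5.7143
Stratum 3 (High): n = 223; a·d/n = 31·60/223 = 8.3408; b·c/n = 65·67/223 = 19.5291
OR_MH = (37.4441 + 29.4370 + 8.3408) / (9.9685 + 5.7143 + 19.5291) = 75.2219 / 35.2119 = 2.13626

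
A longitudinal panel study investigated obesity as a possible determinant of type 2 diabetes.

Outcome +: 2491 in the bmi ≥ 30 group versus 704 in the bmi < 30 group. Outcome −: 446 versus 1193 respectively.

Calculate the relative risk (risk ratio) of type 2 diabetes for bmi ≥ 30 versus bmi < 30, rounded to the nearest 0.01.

From the description: a = 2491, b = 446, c = 704, d = 1193.
Risk in exposed = 2491/2937 = 0.84814; risk in unexposed = 704/1897 = 0.37111.
RR = 0.84814 / 0.37111 = 2.28541
The risk among the exposed is 2.29 times that among the unexposed.

2.29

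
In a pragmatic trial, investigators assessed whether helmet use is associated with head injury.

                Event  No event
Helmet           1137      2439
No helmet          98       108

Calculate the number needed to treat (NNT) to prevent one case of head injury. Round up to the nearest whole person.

7

Risk in treated group = 1137/3576 = 0.31795; risk in control = 98/206 = 0.47573.
Absolute risk reduction = 0.47573 − 0.31795 = 0.15778
NNT = 1 / ARR = 1 / 0.15778 = 6.338 → round up → 7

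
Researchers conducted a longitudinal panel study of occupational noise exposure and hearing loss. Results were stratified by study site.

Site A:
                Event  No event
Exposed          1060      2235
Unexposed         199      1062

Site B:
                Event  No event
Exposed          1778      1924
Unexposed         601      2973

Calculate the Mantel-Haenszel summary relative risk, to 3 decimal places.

RR_MH = Σ(aᵢ·n₀ᵢ/nᵢ) / Σ(cᵢ·n₁ᵢ/nᵢ), with n₁ᵢ = aᵢ+bᵢ (exposed), n₀ᵢ = cᵢ+dᵢ (unexposed), nᵢ = n₁ᵢ+n₀ᵢ.
Stratum 1 (Site A): n₁ = 3295, n₀ = 1261, n = 4556; a·n₀/n = 1060·1261/4556 = 293.3845; c·n₁/n = 199·3295/4556 = 143.9212
Stratum 2 (Site B): n₁ = 3702, n₀ = 3574, n = 7276; a·n₀/n = 1778·3574/7276 = 873.3606; c·n₁/n = 601·3702/7276 = 305.7864
RR_MH = (293.3845 + 873.3606) / (143.9212 + 305.7864) = 1166.7452 / 449.7076 = 2.59445

2.594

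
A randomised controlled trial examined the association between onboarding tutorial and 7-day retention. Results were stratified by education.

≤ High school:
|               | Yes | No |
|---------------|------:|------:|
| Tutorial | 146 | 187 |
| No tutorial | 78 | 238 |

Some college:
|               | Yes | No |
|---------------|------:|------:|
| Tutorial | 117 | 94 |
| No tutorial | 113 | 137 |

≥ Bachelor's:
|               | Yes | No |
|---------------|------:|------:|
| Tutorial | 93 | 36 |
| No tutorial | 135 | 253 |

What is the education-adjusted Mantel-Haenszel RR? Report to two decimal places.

1.63

RR_MH = Σ(aᵢ·n₀ᵢ/nᵢ) / Σ(cᵢ·n₁ᵢ/nᵢ), with n₁ᵢ = aᵢ+bᵢ (exposed), n₀ᵢ = cᵢ+dᵢ (unexposed), nᵢ = n₁ᵢ+n₀ᵢ.
Stratum 1 (≤ High school): n₁ = 333, n₀ = 316, n = 649; a·n₀/n = 146·316/649 = 71.0878; c·n₁/n = 78·333/649 = 40.0216
Stratum 2 (Some college): n₁ = 211, n₀ = 250, n = 461; a·n₀/n = 117·250/461 = 63.4490; c·n₁/n = 113·211/461 = 51.7202
Stratum 3 (≥ Bachelor's): n₁ = 129, n₀ = 388, n = 517; a·n₀/n = 93·388/517 = 69.7950; c·n₁/n = 135·129/517 = 33.6847
RR_MH = (71.0878 + 63.4490 + 69.7950) / (40.0216 + 51.7202 + 33.6847) = 204.3318 / 125.4265 = 1.62910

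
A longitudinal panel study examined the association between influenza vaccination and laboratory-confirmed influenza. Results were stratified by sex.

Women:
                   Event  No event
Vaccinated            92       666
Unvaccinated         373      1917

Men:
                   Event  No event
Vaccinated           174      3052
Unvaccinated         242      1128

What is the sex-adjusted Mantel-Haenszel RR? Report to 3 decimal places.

RR_MH = Σ(aᵢ·n₀ᵢ/nᵢ) / Σ(cᵢ·n₁ᵢ/nᵢ), with n₁ᵢ = aᵢ+bᵢ (exposed), n₀ᵢ = cᵢ+dᵢ (unexposed), nᵢ = n₁ᵢ+n₀ᵢ.
Stratum 1 (Women): n₁ = 758, n₀ = 2290, n = 3048; a·n₀/n = 92·2290/3048 = 69.1207; c·n₁/n = 373·758/3048 = 92.7605
Stratum 2 (Men): n₁ = 3226, n₀ = 1370, n = 4596; a·n₀/n = 174·1370/4596 = 51.8668; c·n₁/n = 242·3226/4596 = 169.8634
RR_MH = (69.1207 + 51.8668) / (92.7605 + 169.8634) = 120.9876 / 262.6239 = 0.46069

0.461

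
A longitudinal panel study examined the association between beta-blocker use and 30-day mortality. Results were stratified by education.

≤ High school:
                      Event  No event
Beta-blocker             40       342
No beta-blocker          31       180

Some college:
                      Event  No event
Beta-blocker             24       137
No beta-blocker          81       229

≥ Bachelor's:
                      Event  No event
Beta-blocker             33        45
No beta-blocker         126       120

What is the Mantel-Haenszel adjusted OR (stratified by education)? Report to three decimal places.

0.611

OR_MH = Σ(aᵢdᵢ/nᵢ) / Σ(bᵢcᵢ/nᵢ), where nᵢ is the stratum total.
Stratum 1 (≤ High school): n = 593; a·d/n = 40·180/593 = 12.1417; b·c/n = 342·31/593 = 17.8786
Stratum 2 (Some college): n = 471; a·d/n = 24·229/471 = 11.6688; b·c/n = 137·81/471 = 23.5605
Stratum 3 (≥ Bachelor's): n = 324; a·d/n = 33·120/324 = 12.2222; b·c/n = 45·126/324 = 17.5000
OR_MH = (12.1417 + 11.6688 + 12.2222) / (17.8786 + 23.5605 + 17.5000) = 36.0327 / 58.9391 = 0.61135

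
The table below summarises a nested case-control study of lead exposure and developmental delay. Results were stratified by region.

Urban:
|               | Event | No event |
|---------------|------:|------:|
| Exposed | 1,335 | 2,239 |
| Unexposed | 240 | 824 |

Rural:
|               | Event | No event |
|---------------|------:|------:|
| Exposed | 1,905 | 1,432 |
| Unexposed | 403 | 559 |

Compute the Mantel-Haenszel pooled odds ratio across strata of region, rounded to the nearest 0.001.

OR_MH = Σ(aᵢdᵢ/nᵢ) / Σ(bᵢcᵢ/nᵢ), where nᵢ is the stratum total.
Stratum 1 (Urban): n = 4638; a·d/n = 1335·824/4638 = 237.1798; b·c/n = 2239·240/4638 = 115.8603
Stratum 2 (Rural): n = 4299; a·d/n = 1905·559/4299 = 247.7076; b·c/n = 1432·403/4299 = 134.2396
OR_MH = (237.1798 + 247.7076) / (115.8603 + 134.2396) = 484.8874 / 250.0999 = 1.93878

1.939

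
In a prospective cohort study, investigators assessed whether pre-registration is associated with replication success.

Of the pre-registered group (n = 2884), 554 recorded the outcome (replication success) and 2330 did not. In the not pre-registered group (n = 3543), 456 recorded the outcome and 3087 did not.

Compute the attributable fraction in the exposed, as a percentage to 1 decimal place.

33.0

From the description: a = 554, b = 2330, c = 456, d = 3087.
Risk in exposed = 554/2884 = 0.19209; risk in unexposed = 456/3543 = 0.12870.
RR = 0.19209/0.12870 = 1.49252
AR% = (RR − 1)/RR × 100 = (1.49252 − 1)/1.49252 × 100 = 32.9993%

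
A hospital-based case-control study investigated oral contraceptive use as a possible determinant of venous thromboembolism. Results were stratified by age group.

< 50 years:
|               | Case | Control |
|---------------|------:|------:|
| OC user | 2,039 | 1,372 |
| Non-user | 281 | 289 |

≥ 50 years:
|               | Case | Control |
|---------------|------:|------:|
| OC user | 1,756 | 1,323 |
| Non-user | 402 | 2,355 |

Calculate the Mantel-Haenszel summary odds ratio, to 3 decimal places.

OR_MH = Σ(aᵢdᵢ/nᵢ) / Σ(bᵢcᵢ/nᵢ), where nᵢ is the stratum total.
Stratum 1 (< 50 years): n = 3981; a·d/n = 2039·289/3981 = 148.0208; b·c/n = 1372·281/3981 = 96.8430
Stratum 2 (≥ 50 years): n = 5836; a·d/n = 1756·2355/5836 = 708.5984; b·c/n = 1323·402/5836 = 91.1319
OR_MH = (148.0208 + 708.5984) / (96.8430 + 91.1319) = 856.6192 / 187.9749 = 4.55709

4.557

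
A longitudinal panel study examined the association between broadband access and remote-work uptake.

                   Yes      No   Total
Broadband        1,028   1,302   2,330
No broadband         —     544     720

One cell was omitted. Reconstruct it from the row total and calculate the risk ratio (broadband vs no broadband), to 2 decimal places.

1.80

The missing cell is in the unexposed row: 720 − 544 = 176.
So a = 1028, b = 1302, c = 176, d = 544.
RR = [a/(a+b)] / [c/(c+d)] = (1028/2330) / (176/720) = 0.44120/0.24444 = 1.80492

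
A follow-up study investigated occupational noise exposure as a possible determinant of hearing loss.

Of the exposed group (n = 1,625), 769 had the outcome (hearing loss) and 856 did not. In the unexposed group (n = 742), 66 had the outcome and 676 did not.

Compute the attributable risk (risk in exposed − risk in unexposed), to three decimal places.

From the description: a = 769, b = 856, c = 66, d = 676.
Risk in exposed = 769/1625 = 0.473231; risk in unexposed = 66/742 = 0.088949.
Risk difference = 0.473231 − 0.088949 = 0.384282

0.384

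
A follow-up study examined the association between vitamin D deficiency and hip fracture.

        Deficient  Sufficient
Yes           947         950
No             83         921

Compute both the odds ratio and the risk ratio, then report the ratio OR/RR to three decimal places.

Reading the table with exposure as columns: a = 947 (Deficient, case), b = 83 (Deficient, non-case), c = 950 (Sufficient, case), d = 921.
OR = (947·921)/(83·950) = 872187/78850 = 11.06134
Risk in exposed = 947/1030 = 0.91942; risk in unexposed = 950/1871 = 0.50775; RR = 1.81077
OR/RR = 11.06134 / 1.81077 = 6.10865
The outcome is not rare, so the OR lies further from 1 than the RR.

6.109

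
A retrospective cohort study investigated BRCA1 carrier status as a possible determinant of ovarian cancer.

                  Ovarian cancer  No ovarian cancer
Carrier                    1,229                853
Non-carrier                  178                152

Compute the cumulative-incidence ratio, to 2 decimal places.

1.09

Cells: a = 1229, b = 853, c = 178, d = 152.
Risk in exposed = 1229/2082 = 0.59030; risk in unexposed = 178/330 = 0.53939.
RR = 0.59030 / 0.53939 = 1.09437
The risk among the exposed is 1.09 times that among the unexposed.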